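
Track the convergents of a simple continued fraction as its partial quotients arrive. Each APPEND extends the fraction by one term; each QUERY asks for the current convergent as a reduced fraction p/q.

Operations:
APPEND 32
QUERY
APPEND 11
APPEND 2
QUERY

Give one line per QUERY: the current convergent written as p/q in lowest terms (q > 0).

APPEND 32: p_0 = 32·1 + 0 = 32, q_0 = 32·0 + 1 = 1 → 32/1
APPEND 11: p_1 = 11·32 + 1 = 353, q_1 = 11·1 + 0 = 11 → 353/11
APPEND 2: p_2 = 2·353 + 32 = 738, q_2 = 2·11 + 1 = 23 → 738/23

32/1
738/23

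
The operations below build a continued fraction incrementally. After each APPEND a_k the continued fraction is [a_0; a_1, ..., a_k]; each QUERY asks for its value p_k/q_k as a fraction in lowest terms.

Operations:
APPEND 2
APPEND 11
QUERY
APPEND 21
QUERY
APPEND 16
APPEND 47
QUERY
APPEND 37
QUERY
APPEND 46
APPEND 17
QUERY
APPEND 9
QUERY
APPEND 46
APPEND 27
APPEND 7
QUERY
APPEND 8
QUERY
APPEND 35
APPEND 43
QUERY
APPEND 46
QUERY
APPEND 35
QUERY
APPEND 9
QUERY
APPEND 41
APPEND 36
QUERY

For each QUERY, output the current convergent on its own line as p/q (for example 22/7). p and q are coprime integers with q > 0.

23/11
485/232
366286/175213
13560365/6486604
10623992657/5081989553
96240076989/46036464974
843830512027613/403646537142648
6870557359719970/3286532836821797
10383344095755462179/4966875253350760146
477875141742853486797/228591693949960872259
16736013305095627500074/8005676163501981289211
151101994887603500987463/72279677165467792475158
223780142927973813548485515/107045287515282000812219962

APPEND 2: p_0 = 2·1 + 0 = 2, q_0 = 2·0 + 1 = 1 → 2/1
APPEND 11: p_1 = 11·2 + 1 = 23, q_1 = 11·1 + 0 = 11 → 23/11
APPEND 21: p_2 = 21·23 + 2 = 485, q_2 = 21·11 + 1 = 232 → 485/232
APPEND 16: p_3 = 16·485 + 23 = 7783, q_3 = 16·232 + 11 = 3723 → 7783/3723
APPEND 47: p_4 = 47·7783 + 485 = 366286, q_4 = 47·3723 + 232 = 175213 → 366286/175213
APPEND 37: p_5 = 37·366286 + 7783 = 13560365, q_5 = 37·175213 + 3723 = 6486604 → 13560365/6486604
APPEND 46: p_6 = 46·13560365 + 366286 = 624143076, q_6 = 46·6486604 + 175213 = 298558997 → 624143076/298558997
APPEND 17: p_7 = 17·624143076 + 13560365 = 10623992657, q_7 = 17·298558997 + 6486604 = 5081989553 → 10623992657/5081989553
APPEND 9: p_8 = 9·10623992657 + 624143076 = 96240076989, q_8 = 9·5081989553 + 298558997 = 46036464974 → 96240076989/46036464974
APPEND 46: p_9 = 46·96240076989 + 10623992657 = 4437667534151, q_9 = 46·46036464974 + 5081989553 = 2122759378357 → 4437667534151/2122759378357
APPEND 27: p_10 = 27·4437667534151 + 96240076989 = 119913263499066, q_10 = 27·2122759378357 + 46036464974 = 57360539680613 → 119913263499066/57360539680613
APPEND 7: p_11 = 7·119913263499066 + 4437667534151 = 843830512027613, q_11 = 7·57360539680613 + 2122759378357 = 403646537142648 → 843830512027613/403646537142648
APPEND 8: p_12 = 8·843830512027613 + 119913263499066 = 6870557359719970, q_12 = 8·403646537142648 + 57360539680613 = 3286532836821797 → 6870557359719970/3286532836821797
APPEND 35: p_13 = 35·6870557359719970 + 843830512027613 = 241313338102226563, q_13 = 35·3286532836821797 + 403646537142648 = 115432295825905543 → 241313338102226563/115432295825905543
APPEND 43: p_14 = 43·241313338102226563 + 6870557359719970 = 10383344095755462179, q_14 = 43·115432295825905543 + 3286532836821797 = 4966875253350760146 → 10383344095755462179/4966875253350760146
APPEND 46: p_15 = 46·10383344095755462179 + 241313338102226563 = 477875141742853486797, q_15 = 46·4966875253350760146 + 115432295825905543 = 228591693949960872259 → 477875141742853486797/228591693949960872259
APPEND 35: p_16 = 35·477875141742853486797 + 10383344095755462179 = 16736013305095627500074, q_16 = 35·228591693949960872259 + 4966875253350760146 = 8005676163501981289211 → 16736013305095627500074/8005676163501981289211
APPEND 9: p_17 = 9·16736013305095627500074 + 477875141742853486797 = 151101994887603500987463, q_17 = 9·8005676163501981289211 + 228591693949960872259 = 72279677165467792475158 → 151101994887603500987463/72279677165467792475158
APPEND 41: p_18 = 41·151101994887603500987463 + 16736013305095627500074 = 6211917803696839167986057, q_18 = 41·72279677165467792475158 + 8005676163501981289211 = 2971472439947681472770689 → 6211917803696839167986057/2971472439947681472770689
APPEND 36: p_19 = 36·6211917803696839167986057 + 151101994887603500987463 = 223780142927973813548485515, q_19 = 36·2971472439947681472770689 + 72279677165467792475158 = 107045287515282000812219962 → 223780142927973813548485515/107045287515282000812219962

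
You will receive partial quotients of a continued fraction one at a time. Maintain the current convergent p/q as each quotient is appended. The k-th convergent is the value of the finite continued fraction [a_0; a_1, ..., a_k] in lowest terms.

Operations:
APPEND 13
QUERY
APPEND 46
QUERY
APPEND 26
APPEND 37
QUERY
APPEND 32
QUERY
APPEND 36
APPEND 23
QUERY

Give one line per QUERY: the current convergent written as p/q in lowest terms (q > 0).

13/1
599/46
577318/44335
18489763/1419917
15341291841/1178130898

APPEND 13: p_0 = 13·1 + 0 = 13, q_0 = 13·0 + 1 = 1 → 13/1
APPEND 46: p_1 = 46·13 + 1 = 599, q_1 = 46·1 + 0 = 46 → 599/46
APPEND 26: p_2 = 26·599 + 13 = 15587, q_2 = 26·46 + 1 = 1197 → 15587/1197
APPEND 37: p_3 = 37·15587 + 599 = 577318, q_3 = 37·1197 + 46 = 44335 → 577318/44335
APPEND 32: p_4 = 32·577318 + 15587 = 18489763, q_4 = 32·44335 + 1197 = 1419917 → 18489763/1419917
APPEND 36: p_5 = 36·18489763 + 577318 = 666208786, q_5 = 36·1419917 + 44335 = 51161347 → 666208786/51161347
APPEND 23: p_6 = 23·666208786 + 18489763 = 15341291841, q_6 = 23·51161347 + 1419917 = 1178130898 → 15341291841/1178130898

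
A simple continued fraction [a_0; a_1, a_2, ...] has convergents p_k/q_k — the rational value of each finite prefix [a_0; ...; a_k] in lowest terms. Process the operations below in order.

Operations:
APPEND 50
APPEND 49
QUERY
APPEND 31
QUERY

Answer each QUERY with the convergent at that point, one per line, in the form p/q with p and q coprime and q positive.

2451/49
76031/1520

APPEND 50: p_0 = 50·1 + 0 = 50, q_0 = 50·0 + 1 = 1 → 50/1
APPEND 49: p_1 = 49·50 + 1 = 2451, q_1 = 49·1 + 0 = 49 → 2451/49
APPEND 31: p_2 = 31·2451 + 50 = 76031, q_2 = 31·49 + 1 = 1520 → 76031/1520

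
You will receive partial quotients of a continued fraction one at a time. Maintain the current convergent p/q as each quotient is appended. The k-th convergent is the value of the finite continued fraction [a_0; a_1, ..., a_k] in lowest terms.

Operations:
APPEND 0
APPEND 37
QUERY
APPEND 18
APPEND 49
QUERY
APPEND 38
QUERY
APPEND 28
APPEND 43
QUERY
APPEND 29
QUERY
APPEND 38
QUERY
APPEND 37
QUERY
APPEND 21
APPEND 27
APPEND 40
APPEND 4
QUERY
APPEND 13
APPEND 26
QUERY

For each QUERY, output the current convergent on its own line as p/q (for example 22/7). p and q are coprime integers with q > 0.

1/37
883/32720
33572/1244027
40492229/1500459495
1175215540/43548190831
44698682749/1656331711073
1655026477253/61327821500532
151682367484562495/5620664856861573647
52400139763543501497/1941712995042478437583

APPEND 0: p_0 = 0·1 + 0 = 0, q_0 = 0·0 + 1 = 1 → 0/1
APPEND 37: p_1 = 37·0 + 1 = 1, q_1 = 37·1 + 0 = 37 → 1/37
APPEND 18: p_2 = 18·1 + 0 = 18, q_2 = 18·37 + 1 = 667 → 18/667
APPEND 49: p_3 = 49·18 + 1 = 883, q_3 = 49·667 + 37 = 32720 → 883/32720
APPEND 38: p_4 = 38·883 + 18 = 33572, q_4 = 38·32720 + 667 = 1244027 → 33572/1244027
APPEND 28: p_5 = 28·33572 + 883 = 940899, q_5 = 28·1244027 + 32720 = 34865476 → 940899/34865476
APPEND 43: p_6 = 43·940899 + 33572 = 40492229, q_6 = 43·34865476 + 1244027 = 1500459495 → 40492229/1500459495
APPEND 29: p_7 = 29·40492229 + 940899 = 1175215540, q_7 = 29·1500459495 + 34865476 = 43548190831 → 1175215540/43548190831
APPEND 38: p_8 = 38·1175215540 + 40492229 = 44698682749, q_8 = 38·43548190831 + 1500459495 = 1656331711073 → 44698682749/1656331711073
APPEND 37: p_9 = 37·44698682749 + 1175215540 = 1655026477253, q_9 = 37·1656331711073 + 43548190831 = 61327821500532 → 1655026477253/61327821500532
APPEND 21: p_10 = 21·1655026477253 + 44698682749 = 34800254705062, q_10 = 21·61327821500532 + 1656331711073 = 1289540583222245 → 34800254705062/1289540583222245
APPEND 27: p_11 = 27·34800254705062 + 1655026477253 = 941261903513927, q_11 = 27·1289540583222245 + 61327821500532 = 34878923568501147 → 941261903513927/34878923568501147
APPEND 40: p_12 = 40·941261903513927 + 34800254705062 = 37685276395262142, q_12 = 40·34878923568501147 + 1289540583222245 = 1396446483323268125 → 37685276395262142/1396446483323268125
APPEND 4: p_13 = 4·37685276395262142 + 941261903513927 = 151682367484562495, q_13 = 4·1396446483323268125 + 34878923568501147 = 5620664856861573647 → 151682367484562495/5620664856861573647
APPEND 13: p_14 = 13·151682367484562495 + 37685276395262142 = 2009556053694574577, q_14 = 13·5620664856861573647 + 1396446483323268125 = 74465089622523725536 → 2009556053694574577/74465089622523725536
APPEND 26: p_15 = 26·2009556053694574577 + 151682367484562495 = 52400139763543501497, q_15 = 26·74465089622523725536 + 5620664856861573647 = 1941712995042478437583 → 52400139763543501497/1941712995042478437583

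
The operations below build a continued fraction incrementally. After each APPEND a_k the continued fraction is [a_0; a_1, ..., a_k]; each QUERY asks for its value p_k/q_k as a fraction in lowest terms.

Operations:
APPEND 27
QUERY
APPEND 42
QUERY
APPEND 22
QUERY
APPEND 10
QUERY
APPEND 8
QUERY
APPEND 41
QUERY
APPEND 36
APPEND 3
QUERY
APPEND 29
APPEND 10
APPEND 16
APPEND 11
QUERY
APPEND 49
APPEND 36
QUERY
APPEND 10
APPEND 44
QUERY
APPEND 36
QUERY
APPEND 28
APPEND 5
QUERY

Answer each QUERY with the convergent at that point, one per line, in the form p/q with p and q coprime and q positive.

APPEND 27: p_0 = 27·1 + 0 = 27, q_0 = 27·0 + 1 = 1 → 27/1
APPEND 42: p_1 = 42·27 + 1 = 1135, q_1 = 42·1 + 0 = 42 → 1135/42
APPEND 22: p_2 = 22·1135 + 27 = 24997, q_2 = 22·42 + 1 = 925 → 24997/925
APPEND 10: p_3 = 10·24997 + 1135 = 251105, q_3 = 10·925 + 42 = 9292 → 251105/9292
APPEND 8: p_4 = 8·251105 + 24997 = 2033837, q_4 = 8·9292 + 925 = 75261 → 2033837/75261
APPEND 41: p_5 = 41·2033837 + 251105 = 83638422, q_5 = 41·75261 + 9292 = 3094993 → 83638422/3094993
APPEND 36: p_6 = 36·83638422 + 2033837 = 3013017029, q_6 = 36·3094993 + 75261 = 111495009 → 3013017029/111495009
APPEND 3: p_7 = 3·3013017029 + 83638422 = 9122689509, q_7 = 3·111495009 + 3094993 = 337580020 → 9122689509/337580020
APPEND 29: p_8 = 29·9122689509 + 3013017029 = 267571012790, q_8 = 29·337580020 + 111495009 = 9901315589 → 267571012790/9901315589
APPEND 10: p_9 = 10·267571012790 + 9122689509 = 2684832817409, q_9 = 10·9901315589 + 337580020 = 99350735910 → 2684832817409/99350735910
APPEND 16: p_10 = 16·2684832817409 + 267571012790 = 43224896091334, q_10 = 16·99350735910 + 9901315589 = 1599513090149 → 43224896091334/1599513090149
APPEND 11: p_11 = 11·43224896091334 + 2684832817409 = 478158689822083, q_11 = 11·1599513090149 + 99350735910 = 17693994727549 → 478158689822083/17693994727549
APPEND 49: p_12 = 49·478158689822083 + 43224896091334 = 23473000697373401, q_12 = 49·17693994727549 + 1599513090149 = 868605254740050 → 23473000697373401/868605254740050
APPEND 36: p_13 = 36·23473000697373401 + 478158689822083 = 845506183795264519, q_13 = 36·868605254740050 + 17693994727549 = 31287483165369349 → 845506183795264519/31287483165369349
APPEND 10: p_14 = 10·845506183795264519 + 23473000697373401 = 8478534838650018591, q_14 = 10·31287483165369349 + 868605254740050 = 313743436908433540 → 8478534838650018591/313743436908433540
APPEND 44: p_15 = 44·8478534838650018591 + 845506183795264519 = 373901039084396082523, q_15 = 44·313743436908433540 + 31287483165369349 = 13835998707136445109 → 373901039084396082523/13835998707136445109
APPEND 36: p_16 = 36·373901039084396082523 + 8478534838650018591 = 13468915941876908989419, q_16 = 36·13835998707136445109 + 313743436908433540 = 498409696893820457464 → 13468915941876908989419/498409696893820457464
APPEND 28: p_17 = 28·13468915941876908989419 + 373901039084396082523 = 377503547411637847786255, q_17 = 28·498409696893820457464 + 13835998707136445109 = 13969307511734109254101 → 377503547411637847786255/13969307511734109254101
APPEND 5: p_18 = 5·377503547411637847786255 + 13468915941876908989419 = 1900986653000066147920694, q_18 = 5·13969307511734109254101 + 498409696893820457464 = 70344947255564366727969 → 1900986653000066147920694/70344947255564366727969

27/1
1135/42
24997/925
251105/9292
2033837/75261
83638422/3094993
9122689509/337580020
478158689822083/17693994727549
845506183795264519/31287483165369349
373901039084396082523/13835998707136445109
13468915941876908989419/498409696893820457464
1900986653000066147920694/70344947255564366727969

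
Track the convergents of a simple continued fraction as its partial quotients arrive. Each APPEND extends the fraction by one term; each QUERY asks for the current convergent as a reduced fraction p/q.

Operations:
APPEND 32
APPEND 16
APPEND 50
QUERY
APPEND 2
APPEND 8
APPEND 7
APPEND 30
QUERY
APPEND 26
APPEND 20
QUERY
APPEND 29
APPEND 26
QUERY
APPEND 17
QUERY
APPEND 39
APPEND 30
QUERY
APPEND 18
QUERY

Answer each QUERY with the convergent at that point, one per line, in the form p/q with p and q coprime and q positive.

25682/801
94543588/2948735
49319944608/1538247595
37300551200366/1163372822743
635542110069905/19822023931829
745338827427869735/23246491208854049
13440922336545581891/419211064065536956

APPEND 32: p_0 = 32·1 + 0 = 32, q_0 = 32·0 + 1 = 1 → 32/1
APPEND 16: p_1 = 16·32 + 1 = 513, q_1 = 16·1 + 0 = 16 → 513/16
APPEND 50: p_2 = 50·513 + 32 = 25682, q_2 = 50·16 + 1 = 801 → 25682/801
APPEND 2: p_3 = 2·25682 + 513 = 51877, q_3 = 2·801 + 16 = 1618 → 51877/1618
APPEND 8: p_4 = 8·51877 + 25682 = 440698, q_4 = 8·1618 + 801 = 13745 → 440698/13745
APPEND 7: p_5 = 7·440698 + 51877 = 3136763, q_5 = 7·13745 + 1618 = 97833 → 3136763/97833
APPEND 30: p_6 = 30·3136763 + 440698 = 94543588, q_6 = 30·97833 + 13745 = 2948735 → 94543588/2948735
APPEND 26: p_7 = 26·94543588 + 3136763 = 2461270051, q_7 = 26·2948735 + 97833 = 76764943 → 2461270051/76764943
APPEND 20: p_8 = 20·2461270051 + 94543588 = 49319944608, q_8 = 20·76764943 + 2948735 = 1538247595 → 49319944608/1538247595
APPEND 29: p_9 = 29·49319944608 + 2461270051 = 1432739663683, q_9 = 29·1538247595 + 76764943 = 44685945198 → 1432739663683/44685945198
APPEND 26: p_10 = 26·1432739663683 + 49319944608 = 37300551200366, q_10 = 26·44685945198 + 1538247595 = 1163372822743 → 37300551200366/1163372822743
APPEND 17: p_11 = 17·37300551200366 + 1432739663683 = 635542110069905, q_11 = 17·1163372822743 + 44685945198 = 19822023931829 → 635542110069905/19822023931829
APPEND 39: p_12 = 39·635542110069905 + 37300551200366 = 24823442843926661, q_12 = 39·19822023931829 + 1163372822743 = 774222306164074 → 24823442843926661/774222306164074
APPEND 30: p_13 = 30·24823442843926661 + 635542110069905 = 745338827427869735, q_13 = 30·774222306164074 + 19822023931829 = 23246491208854049 → 745338827427869735/23246491208854049
APPEND 18: p_14 = 18·745338827427869735 + 24823442843926661 = 13440922336545581891, q_14 = 18·23246491208854049 + 774222306164074 = 419211064065536956 → 13440922336545581891/419211064065536956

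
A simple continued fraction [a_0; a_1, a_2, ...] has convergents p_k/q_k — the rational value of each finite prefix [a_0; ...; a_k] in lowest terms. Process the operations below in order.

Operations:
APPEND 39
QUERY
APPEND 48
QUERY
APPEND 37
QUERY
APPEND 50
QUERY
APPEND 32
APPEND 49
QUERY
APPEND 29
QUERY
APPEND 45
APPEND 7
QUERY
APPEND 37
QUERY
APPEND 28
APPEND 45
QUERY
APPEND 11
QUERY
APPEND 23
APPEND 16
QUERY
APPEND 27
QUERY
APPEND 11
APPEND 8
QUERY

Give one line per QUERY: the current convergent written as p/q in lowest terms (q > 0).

39/1
1873/48
69340/1777
3468873/88898
5446059397/139568035
158046795789/4050319528
49980909885103/1280877947093
1856411217618713/47574887989236
2343183686362026728/60049573262045781
25827050044985503075/661878683624149292
9567672405581443062323/245194027429503821244
258923520285419991280174/6635521999893220653085
23120734684647030768434070/592523010209932668694517

APPEND 39: p_0 = 39·1 + 0 = 39, q_0 = 39·0 + 1 = 1 → 39/1
APPEND 48: p_1 = 48·39 + 1 = 1873, q_1 = 48·1 + 0 = 48 → 1873/48
APPEND 37: p_2 = 37·1873 + 39 = 69340, q_2 = 37·48 + 1 = 1777 → 69340/1777
APPEND 50: p_3 = 50·69340 + 1873 = 3468873, q_3 = 50·1777 + 48 = 88898 → 3468873/88898
APPEND 32: p_4 = 32·3468873 + 69340 = 111073276, q_4 = 32·88898 + 1777 = 2846513 → 111073276/2846513
APPEND 49: p_5 = 49·111073276 + 3468873 = 5446059397, q_5 = 49·2846513 + 88898 = 139568035 → 5446059397/139568035
APPEND 29: p_6 = 29·5446059397 + 111073276 = 158046795789, q_6 = 29·139568035 + 2846513 = 4050319528 → 158046795789/4050319528
APPEND 45: p_7 = 45·158046795789 + 5446059397 = 7117551869902, q_7 = 45·4050319528 + 139568035 = 182403946795 → 7117551869902/182403946795
APPEND 7: p_8 = 7·7117551869902 + 158046795789 = 49980909885103, q_8 = 7·182403946795 + 4050319528 = 1280877947093 → 49980909885103/1280877947093
APPEND 37: p_9 = 37·49980909885103 + 7117551869902 = 1856411217618713, q_9 = 37·1280877947093 + 182403946795 = 47574887989236 → 1856411217618713/47574887989236
APPEND 28: p_10 = 28·1856411217618713 + 49980909885103 = 52029495003209067, q_10 = 28·47574887989236 + 1280877947093 = 1333377741645701 → 52029495003209067/1333377741645701
APPEND 45: p_11 = 45·52029495003209067 + 1856411217618713 = 2343183686362026728, q_11 = 45·1333377741645701 + 47574887989236 = 60049573262045781 → 2343183686362026728/60049573262045781
APPEND 11: p_12 = 11·2343183686362026728 + 52029495003209067 = 25827050044985503075, q_12 = 11·60049573262045781 + 1333377741645701 = 661878683624149292 → 25827050044985503075/661878683624149292
APPEND 23: p_13 = 23·25827050044985503075 + 2343183686362026728 = 596365334721028597453, q_13 = 23·661878683624149292 + 60049573262045781 = 15283259296617479497 → 596365334721028597453/15283259296617479497
APPEND 16: p_14 = 16·596365334721028597453 + 25827050044985503075 = 9567672405581443062323, q_14 = 16·15283259296617479497 + 661878683624149292 = 245194027429503821244 → 9567672405581443062323/245194027429503821244
APPEND 27: p_15 = 27·9567672405581443062323 + 596365334721028597453 = 258923520285419991280174, q_15 = 27·245194027429503821244 + 15283259296617479497 = 6635521999893220653085 → 258923520285419991280174/6635521999893220653085
APPEND 11: p_16 = 11·258923520285419991280174 + 9567672405581443062323 = 2857726395545201347144237, q_16 = 11·6635521999893220653085 + 245194027429503821244 = 73235936026254931005179 → 2857726395545201347144237/73235936026254931005179
APPEND 8: p_17 = 8·2857726395545201347144237 + 258923520285419991280174 = 23120734684647030768434070, q_17 = 8·73235936026254931005179 + 6635521999893220653085 = 592523010209932668694517 → 23120734684647030768434070/592523010209932668694517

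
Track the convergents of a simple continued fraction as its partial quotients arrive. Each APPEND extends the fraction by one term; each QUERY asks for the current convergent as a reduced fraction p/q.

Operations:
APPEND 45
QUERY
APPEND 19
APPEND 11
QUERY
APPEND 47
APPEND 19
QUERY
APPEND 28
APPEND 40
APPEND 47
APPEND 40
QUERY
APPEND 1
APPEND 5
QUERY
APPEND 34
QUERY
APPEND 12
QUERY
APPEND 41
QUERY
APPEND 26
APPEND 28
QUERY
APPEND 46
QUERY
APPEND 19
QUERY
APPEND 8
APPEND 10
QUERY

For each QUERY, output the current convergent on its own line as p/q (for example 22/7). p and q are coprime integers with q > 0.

45/1
9461/210
8474398/188101
17912154394398/397585073741
109710755963053/2435182169566
3748525423057533/83203713184409
45092015832653449/1000879740382474
1852521174561848942/41119273068865843
1351750512698902175290/30003974699933908819
62228734226703940789281/1381252938176490700066
1183697700820073777171629/26273809800053257210073
96501801108693015358794759/2141991123186078741016573

APPEND 45: p_0 = 45·1 + 0 = 45, q_0 = 45·0 + 1 = 1 → 45/1
APPEND 19: p_1 = 19·45 + 1 = 856, q_1 = 19·1 + 0 = 19 → 856/19
APPEND 11: p_2 = 11·856 + 45 = 9461, q_2 = 11·19 + 1 = 210 → 9461/210
APPEND 47: p_3 = 47·9461 + 856 = 445523, q_3 = 47·210 + 19 = 9889 → 445523/9889
APPEND 19: p_4 = 19·445523 + 9461 = 8474398, q_4 = 19·9889 + 210 = 188101 → 8474398/188101
APPEND 28: p_5 = 28·8474398 + 445523 = 237728667, q_5 = 28·188101 + 9889 = 5276717 → 237728667/5276717
APPEND 40: p_6 = 40·237728667 + 8474398 = 9517621078, q_6 = 40·5276717 + 188101 = 211256781 → 9517621078/211256781
APPEND 47: p_7 = 47·9517621078 + 237728667 = 447565919333, q_7 = 47·211256781 + 5276717 = 9934345424 → 447565919333/9934345424
APPEND 40: p_8 = 40·447565919333 + 9517621078 = 17912154394398, q_8 = 40·9934345424 + 211256781 = 397585073741 → 17912154394398/397585073741
APPEND 1: p_9 = 1·17912154394398 + 447565919333 = 18359720313731, q_9 = 1·397585073741 + 9934345424 = 407519419165 → 18359720313731/407519419165
APPEND 5: p_10 = 5·18359720313731 + 17912154394398 = 109710755963053, q_10 = 5·407519419165 + 397585073741 = 2435182169566 → 109710755963053/2435182169566
APPEND 34: p_11 = 34·109710755963053 + 18359720313731 = 3748525423057533, q_11 = 34·2435182169566 + 407519419165 = 83203713184409 → 3748525423057533/83203713184409
APPEND 12: p_12 = 12·3748525423057533 + 109710755963053 = 45092015832653449, q_12 = 12·83203713184409 + 2435182169566 = 1000879740382474 → 45092015832653449/1000879740382474
APPEND 41: p_13 = 41·45092015832653449 + 3748525423057533 = 1852521174561848942, q_13 = 41·1000879740382474 + 83203713184409 = 41119273068865843 → 1852521174561848942/41119273068865843
APPEND 26: p_14 = 26·1852521174561848942 + 45092015832653449 = 48210642554440725941, q_14 = 26·41119273068865843 + 1000879740382474 = 1070101979530894392 → 48210642554440725941/1070101979530894392
APPEND 28: p_15 = 28·48210642554440725941 + 1852521174561848942 = 1351750512698902175290, q_15 = 28·1070101979530894392 + 41119273068865843 = 30003974699933908819 → 1351750512698902175290/30003974699933908819
APPEND 46: p_16 = 46·1351750512698902175290 + 48210642554440725941 = 62228734226703940789281, q_16 = 46·30003974699933908819 + 1070101979530894392 = 1381252938176490700066 → 62228734226703940789281/1381252938176490700066
APPEND 19: p_17 = 19·62228734226703940789281 + 1351750512698902175290 = 1183697700820073777171629, q_17 = 19·1381252938176490700066 + 30003974699933908819 = 26273809800053257210073 → 1183697700820073777171629/26273809800053257210073
APPEND 8: p_18 = 8·1183697700820073777171629 + 62228734226703940789281 = 9531810340787294158162313, q_18 = 8·26273809800053257210073 + 1381252938176490700066 = 211571731338602548380650 → 9531810340787294158162313/211571731338602548380650
APPEND 10: p_19 = 10·9531810340787294158162313 + 1183697700820073777171629 = 96501801108693015358794759, q_19 = 10·211571731338602548380650 + 26273809800053257210073 = 2141991123186078741016573 → 96501801108693015358794759/2141991123186078741016573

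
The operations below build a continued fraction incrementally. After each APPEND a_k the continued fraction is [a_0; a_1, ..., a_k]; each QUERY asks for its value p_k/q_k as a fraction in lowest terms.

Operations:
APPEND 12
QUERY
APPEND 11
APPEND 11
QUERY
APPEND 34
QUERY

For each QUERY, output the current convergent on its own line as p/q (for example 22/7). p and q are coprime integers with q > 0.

APPEND 12: p_0 = 12·1 + 0 = 12, q_0 = 12·0 + 1 = 1 → 12/1
APPEND 11: p_1 = 11·12 + 1 = 133, q_1 = 11·1 + 0 = 11 → 133/11
APPEND 11: p_2 = 11·133 + 12 = 1475, q_2 = 11·11 + 1 = 122 → 1475/122
APPEND 34: p_3 = 34·1475 + 133 = 50283, q_3 = 34·122 + 11 = 4159 → 50283/4159

12/1
1475/122
50283/4159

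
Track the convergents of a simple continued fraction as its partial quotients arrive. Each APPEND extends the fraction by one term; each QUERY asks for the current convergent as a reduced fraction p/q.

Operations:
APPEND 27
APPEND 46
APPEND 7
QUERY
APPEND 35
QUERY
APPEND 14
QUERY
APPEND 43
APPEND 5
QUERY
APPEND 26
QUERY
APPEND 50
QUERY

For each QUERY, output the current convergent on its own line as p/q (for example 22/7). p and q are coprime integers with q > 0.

8728/323
306723/11351
4302850/159237
930949215/34451947
24390008863/902609164
1220431392365/45164910147

APPEND 27: p_0 = 27·1 + 0 = 27, q_0 = 27·0 + 1 = 1 → 27/1
APPEND 46: p_1 = 46·27 + 1 = 1243, q_1 = 46·1 + 0 = 46 → 1243/46
APPEND 7: p_2 = 7·1243 + 27 = 8728, q_2 = 7·46 + 1 = 323 → 8728/323
APPEND 35: p_3 = 35·8728 + 1243 = 306723, q_3 = 35·323 + 46 = 11351 → 306723/11351
APPEND 14: p_4 = 14·306723 + 8728 = 4302850, q_4 = 14·11351 + 323 = 159237 → 4302850/159237
APPEND 43: p_5 = 43·4302850 + 306723 = 185329273, q_5 = 43·159237 + 11351 = 6858542 → 185329273/6858542
APPEND 5: p_6 = 5·185329273 + 4302850 = 930949215, q_6 = 5·6858542 + 159237 = 34451947 → 930949215/34451947
APPEND 26: p_7 = 26·930949215 + 185329273 = 24390008863, q_7 = 26·34451947 + 6858542 = 902609164 → 24390008863/902609164
APPEND 50: p_8 = 50·24390008863 + 930949215 = 1220431392365, q_8 = 50·902609164 + 34451947 = 45164910147 → 1220431392365/45164910147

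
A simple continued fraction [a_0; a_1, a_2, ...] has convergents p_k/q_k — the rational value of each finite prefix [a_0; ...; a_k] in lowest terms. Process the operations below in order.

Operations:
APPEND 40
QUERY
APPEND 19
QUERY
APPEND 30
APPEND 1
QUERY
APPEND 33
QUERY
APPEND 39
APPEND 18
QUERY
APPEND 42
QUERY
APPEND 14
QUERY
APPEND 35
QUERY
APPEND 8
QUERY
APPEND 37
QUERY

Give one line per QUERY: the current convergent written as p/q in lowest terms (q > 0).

40/1
761/19
23631/590
802693/20041
564718537/14099443
23749507212/592958795
333057819505/8315522573
11680773189887/291636248850
93779243338601/2341405513373
3481512776718124/86923640243651

APPEND 40: p_0 = 40·1 + 0 = 40, q_0 = 40·0 + 1 = 1 → 40/1
APPEND 19: p_1 = 19·40 + 1 = 761, q_1 = 19·1 + 0 = 19 → 761/19
APPEND 30: p_2 = 30·761 + 40 = 22870, q_2 = 30·19 + 1 = 571 → 22870/571
APPEND 1: p_3 = 1·22870 + 761 = 23631, q_3 = 1·571 + 19 = 590 → 23631/590
APPEND 33: p_4 = 33·23631 + 22870 = 802693, q_4 = 33·590 + 571 = 20041 → 802693/20041
APPEND 39: p_5 = 39·802693 + 23631 = 31328658, q_5 = 39·20041 + 590 = 782189 → 31328658/782189
APPEND 18: p_6 = 18·31328658 + 802693 = 564718537, q_6 = 18·782189 + 20041 = 14099443 → 564718537/14099443
APPEND 42: p_7 = 42·564718537 + 31328658 = 23749507212, q_7 = 42·14099443 + 782189 = 592958795 → 23749507212/592958795
APPEND 14: p_8 = 14·23749507212 + 564718537 = 333057819505, q_8 = 14·592958795 + 14099443 = 8315522573 → 333057819505/8315522573
APPEND 35: p_9 = 35·333057819505 + 23749507212 = 11680773189887, q_9 = 35·8315522573 + 592958795 = 291636248850 → 11680773189887/291636248850
APPEND 8: p_10 = 8·11680773189887 + 333057819505 = 93779243338601, q_10 = 8·291636248850 + 8315522573 = 2341405513373 → 93779243338601/2341405513373
APPEND 37: p_11 = 37·93779243338601 + 11680773189887 = 3481512776718124, q_11 = 37·2341405513373 + 291636248850 = 86923640243651 → 3481512776718124/86923640243651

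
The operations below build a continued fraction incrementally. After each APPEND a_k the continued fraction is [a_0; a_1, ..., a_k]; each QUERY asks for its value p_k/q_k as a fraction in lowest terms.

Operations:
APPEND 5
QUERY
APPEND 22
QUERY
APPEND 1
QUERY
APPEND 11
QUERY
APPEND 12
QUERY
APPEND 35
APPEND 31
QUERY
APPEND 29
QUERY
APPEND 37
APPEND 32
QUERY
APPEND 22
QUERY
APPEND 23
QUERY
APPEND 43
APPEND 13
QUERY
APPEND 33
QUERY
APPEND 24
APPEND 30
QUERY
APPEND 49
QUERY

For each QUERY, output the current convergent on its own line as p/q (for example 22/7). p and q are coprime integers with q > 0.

APPEND 5: p_0 = 5·1 + 0 = 5, q_0 = 5·0 + 1 = 1 → 5/1
APPEND 22: p_1 = 22·5 + 1 = 111, q_1 = 22·1 + 0 = 22 → 111/22
APPEND 1: p_2 = 1·111 + 5 = 116, q_2 = 1·22 + 1 = 23 → 116/23
APPEND 11: p_3 = 11·116 + 111 = 1387, q_3 = 11·23 + 22 = 275 → 1387/275
APPEND 12: p_4 = 12·1387 + 116 = 16760, q_4 = 12·275 + 23 = 3323 → 16760/3323
APPEND 35: p_5 = 35·16760 + 1387 = 587987, q_5 = 35·3323 + 275 = 116580 → 587987/116580
APPEND 31: p_6 = 31·587987 + 16760 = 18244357, q_6 = 31·116580 + 3323 = 3617303 → 18244357/3617303
APPEND 29: p_7 = 29·18244357 + 587987 = 529674340, q_7 = 29·3617303 + 116580 = 105018367 → 529674340/105018367
APPEND 37: p_8 = 37·529674340 + 18244357 = 19616194937, q_8 = 37·105018367 + 3617303 = 3889296882 → 19616194937/3889296882
APPEND 32: p_9 = 32·19616194937 + 529674340 = 628247912324, q_9 = 32·3889296882 + 105018367 = 124562518591 → 628247912324/124562518591
APPEND 22: p_10 = 22·628247912324 + 19616194937 = 13841070266065, q_10 = 22·124562518591 + 3889296882 = 2744264705884 → 13841070266065/2744264705884
APPEND 23: p_11 = 23·13841070266065 + 628247912324 = 318972864031819, q_11 = 23·2744264705884 + 124562518591 = 63242650753923 → 318972864031819/63242650753923
APPEND 43: p_12 = 43·318972864031819 + 13841070266065 = 13729674223634282, q_12 = 43·63242650753923 + 2744264705884 = 2722178247124573 → 13729674223634282/2722178247124573
APPEND 13: p_13 = 13·13729674223634282 + 318972864031819 = 178804737771277485, q_13 = 13·2722178247124573 + 63242650753923 = 35451559863373372 → 178804737771277485/35451559863373372
APPEND 33: p_14 = 33·178804737771277485 + 13729674223634282 = 5914286020675791287, q_14 = 33·35451559863373372 + 2722178247124573 = 1172623653738445849 → 5914286020675791287/1172623653738445849
APPEND 24: p_15 = 24·5914286020675791287 + 178804737771277485 = 142121669233990268373, q_15 = 24·1172623653738445849 + 35451559863373372 = 28178419249586073748 → 142121669233990268373/28178419249586073748
APPEND 30: p_16 = 30·142121669233990268373 + 5914286020675791287 = 4269564363040383842477, q_16 = 30·28178419249586073748 + 1172623653738445849 = 846525201141320658289 → 4269564363040383842477/846525201141320658289
APPEND 49: p_17 = 49·4269564363040383842477 + 142121669233990268373 = 209350775458212798549746, q_17 = 49·846525201141320658289 + 28178419249586073748 = 41507913275174298329909 → 209350775458212798549746/41507913275174298329909

5/1
111/22
116/23
1387/275
16760/3323
18244357/3617303
529674340/105018367
628247912324/124562518591
13841070266065/2744264705884
318972864031819/63242650753923
178804737771277485/35451559863373372
5914286020675791287/1172623653738445849
4269564363040383842477/846525201141320658289
209350775458212798549746/41507913275174298329909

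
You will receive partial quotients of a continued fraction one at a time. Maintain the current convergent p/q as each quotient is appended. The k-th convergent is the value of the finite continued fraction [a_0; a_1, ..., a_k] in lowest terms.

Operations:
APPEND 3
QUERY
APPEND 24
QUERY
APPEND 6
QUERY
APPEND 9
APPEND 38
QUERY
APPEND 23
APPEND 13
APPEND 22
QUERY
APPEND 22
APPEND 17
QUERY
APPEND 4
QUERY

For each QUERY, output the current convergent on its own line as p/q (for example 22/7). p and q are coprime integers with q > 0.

APPEND 3: p_0 = 3·1 + 0 = 3, q_0 = 3·0 + 1 = 1 → 3/1
APPEND 24: p_1 = 24·3 + 1 = 73, q_1 = 24·1 + 0 = 24 → 73/24
APPEND 6: p_2 = 6·73 + 3 = 441, q_2 = 6·24 + 1 = 145 → 441/145
APPEND 9: p_3 = 9·441 + 73 = 4042, q_3 = 9·145 + 24 = 1329 → 4042/1329
APPEND 38: p_4 = 38·4042 + 441 = 154037, q_4 = 38·1329 + 145 = 50647 → 154037/50647
APPEND 23: p_5 = 23·154037 + 4042 = 3546893, q_5 = 23·50647 + 1329 = 1166210 → 3546893/1166210
APPEND 13: p_6 = 13·3546893 + 154037 = 46263646, q_6 = 13·1166210 + 50647 = 15211377 → 46263646/15211377
APPEND 22: p_7 = 22·46263646 + 3546893 = 1021347105, q_7 = 22·15211377 + 1166210 = 335816504 → 1021347105/335816504
APPEND 22: p_8 = 22·1021347105 + 46263646 = 22515899956, q_8 = 22·335816504 + 15211377 = 7403174465 → 22515899956/7403174465
APPEND 17: p_9 = 17·22515899956 + 1021347105 = 383791646357, q_9 = 17·7403174465 + 335816504 = 126189782409 → 383791646357/126189782409
APPEND 4: p_10 = 4·383791646357 + 22515899956 = 1557682485384, q_10 = 4·126189782409 + 7403174465 = 512162304101 → 1557682485384/512162304101

3/1
73/24
441/145
154037/50647
1021347105/335816504
383791646357/126189782409
1557682485384/512162304101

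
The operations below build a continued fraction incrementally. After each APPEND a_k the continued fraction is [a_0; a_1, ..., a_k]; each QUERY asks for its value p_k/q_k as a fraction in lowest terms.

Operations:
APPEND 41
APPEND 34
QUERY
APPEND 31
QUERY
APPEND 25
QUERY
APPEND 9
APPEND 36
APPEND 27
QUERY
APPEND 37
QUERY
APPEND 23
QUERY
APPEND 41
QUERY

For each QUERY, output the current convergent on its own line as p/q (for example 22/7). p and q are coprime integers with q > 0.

APPEND 41: p_0 = 41·1 + 0 = 41, q_0 = 41·0 + 1 = 1 → 41/1
APPEND 34: p_1 = 34·41 + 1 = 1395, q_1 = 34·1 + 0 = 34 → 1395/34
APPEND 31: p_2 = 31·1395 + 41 = 43286, q_2 = 31·34 + 1 = 1055 → 43286/1055
APPEND 25: p_3 = 25·43286 + 1395 = 1083545, q_3 = 25·1055 + 34 = 26409 → 1083545/26409
APPEND 9: p_4 = 9·1083545 + 43286 = 9795191, q_4 = 9·26409 + 1055 = 238736 → 9795191/238736
APPEND 36: p_5 = 36·9795191 + 1083545 = 353710421, q_5 = 36·238736 + 26409 = 8620905 → 353710421/8620905
APPEND 27: p_6 = 27·353710421 + 9795191 = 9559976558, q_6 = 27·8620905 + 238736 = 233003171 → 9559976558/233003171
APPEND 37: p_7 = 37·9559976558 + 353710421 = 354072843067, q_7 = 37·233003171 + 8620905 = 8629738232 → 354072843067/8629738232
APPEND 23: p_8 = 23·354072843067 + 9559976558 = 8153235367099, q_8 = 23·8629738232 + 233003171 = 198716982507 → 8153235367099/198716982507
APPEND 41: p_9 = 41·8153235367099 + 354072843067 = 334636722894126, q_9 = 41·198716982507 + 8629738232 = 8156026021019 → 334636722894126/8156026021019

1395/34
43286/1055
1083545/26409
9559976558/233003171
354072843067/8629738232
8153235367099/198716982507
334636722894126/8156026021019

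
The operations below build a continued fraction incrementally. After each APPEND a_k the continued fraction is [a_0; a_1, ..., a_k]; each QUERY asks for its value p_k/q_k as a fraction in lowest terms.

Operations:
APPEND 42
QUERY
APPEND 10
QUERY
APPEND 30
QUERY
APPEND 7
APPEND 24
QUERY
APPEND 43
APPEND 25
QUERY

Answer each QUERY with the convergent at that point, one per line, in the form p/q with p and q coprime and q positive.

42/1
421/10
12672/301
2151672/51109
2317427197/55046209

APPEND 42: p_0 = 42·1 + 0 = 42, q_0 = 42·0 + 1 = 1 → 42/1
APPEND 10: p_1 = 10·42 + 1 = 421, q_1 = 10·1 + 0 = 10 → 421/10
APPEND 30: p_2 = 30·421 + 42 = 12672, q_2 = 30·10 + 1 = 301 → 12672/301
APPEND 7: p_3 = 7·12672 + 421 = 89125, q_3 = 7·301 + 10 = 2117 → 89125/2117
APPEND 24: p_4 = 24·89125 + 12672 = 2151672, q_4 = 24·2117 + 301 = 51109 → 2151672/51109
APPEND 43: p_5 = 43·2151672 + 89125 = 92611021, q_5 = 43·51109 + 2117 = 2199804 → 92611021/2199804
APPEND 25: p_6 = 25·92611021 + 2151672 = 2317427197, q_6 = 25·2199804 + 51109 = 55046209 → 2317427197/55046209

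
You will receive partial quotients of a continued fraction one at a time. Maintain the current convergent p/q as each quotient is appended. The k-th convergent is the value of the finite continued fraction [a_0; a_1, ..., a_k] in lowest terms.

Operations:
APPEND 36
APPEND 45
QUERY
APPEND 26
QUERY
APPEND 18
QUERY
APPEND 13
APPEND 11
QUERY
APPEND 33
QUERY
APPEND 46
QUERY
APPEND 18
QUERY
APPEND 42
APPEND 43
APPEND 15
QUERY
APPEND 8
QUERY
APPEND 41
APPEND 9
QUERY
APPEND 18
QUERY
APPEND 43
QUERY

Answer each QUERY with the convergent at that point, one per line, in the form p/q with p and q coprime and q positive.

APPEND 36: p_0 = 36·1 + 0 = 36, q_0 = 36·0 + 1 = 1 → 36/1
APPEND 45: p_1 = 45·36 + 1 = 1621, q_1 = 45·1 + 0 = 45 → 1621/45
APPEND 26: p_2 = 26·1621 + 36 = 42182, q_2 = 26·45 + 1 = 1171 → 42182/1171
APPEND 18: p_3 = 18·42182 + 1621 = 760897, q_3 = 18·1171 + 45 = 21123 → 760897/21123
APPEND 13: p_4 = 13·760897 + 42182 = 9933843, q_4 = 13·21123 + 1171 = 275770 → 9933843/275770
APPEND 11: p_5 = 11·9933843 + 760897 = 110033170, q_5 = 11·275770 + 21123 = 3054593 → 110033170/3054593
APPEND 33: p_6 = 33·110033170 + 9933843 = 3641028453, q_6 = 33·3054593 + 275770 = 101077339 → 3641028453/101077339
APPEND 46: p_7 = 46·3641028453 + 110033170 = 167597342008, q_7 = 46·101077339 + 3054593 = 4652612187 → 167597342008/4652612187
APPEND 18: p_8 = 18·167597342008 + 3641028453 = 3020393184597, q_8 = 18·4652612187 + 101077339 = 83848096705 → 3020393184597/83848096705
APPEND 42: p_9 = 42·3020393184597 + 167597342008 = 127024111095082, q_9 = 42·83848096705 + 4652612187 = 3526272673797 → 127024111095082/3526272673797
APPEND 43: p_10 = 43·127024111095082 + 3020393184597 = 5465057170273123, q_10 = 43·3526272673797 + 83848096705 = 151713573069976 → 5465057170273123/151713573069976
APPEND 15: p_11 = 15·5465057170273123 + 127024111095082 = 82102881665191927, q_11 = 15·151713573069976 + 3526272673797 = 2279229868723437 → 82102881665191927/2279229868723437
APPEND 8: p_12 = 8·82102881665191927 + 5465057170273123 = 662288110491808539, q_12 = 8·2279229868723437 + 151713573069976 = 18385552522857472 → 662288110491808539/18385552522857472
APPEND 41: p_13 = 41·662288110491808539 + 82102881665191927 = 27235915411829342026, q_13 = 41·18385552522857472 + 2279229868723437 = 756086883305879789 → 27235915411829342026/756086883305879789
APPEND 9: p_14 = 9·27235915411829342026 + 662288110491808539 = 245785526816955886773, q_14 = 9·756086883305879789 + 18385552522857472 = 6823167502275775573 → 245785526816955886773/6823167502275775573
APPEND 18: p_15 = 18·245785526816955886773 + 27235915411829342026 = 4451375398117035303940, q_15 = 18·6823167502275775573 + 756086883305879789 = 123573101924269840103 → 4451375398117035303940/123573101924269840103
APPEND 43: p_16 = 43·4451375398117035303940 + 245785526816955886773 = 191654927645849473956193, q_16 = 43·123573101924269840103 + 6823167502275775573 = 5320466550245878900002 → 191654927645849473956193/5320466550245878900002

1621/45
42182/1171
760897/21123
110033170/3054593
3641028453/101077339
167597342008/4652612187
3020393184597/83848096705
82102881665191927/2279229868723437
662288110491808539/18385552522857472
245785526816955886773/6823167502275775573
4451375398117035303940/123573101924269840103
191654927645849473956193/5320466550245878900002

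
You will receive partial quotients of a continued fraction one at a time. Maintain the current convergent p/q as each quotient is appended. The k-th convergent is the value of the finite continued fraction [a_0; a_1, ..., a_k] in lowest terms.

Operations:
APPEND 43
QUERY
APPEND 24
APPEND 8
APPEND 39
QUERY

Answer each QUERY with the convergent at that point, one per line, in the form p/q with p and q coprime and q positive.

APPEND 43: p_0 = 43·1 + 0 = 43, q_0 = 43·0 + 1 = 1 → 43/1
APPEND 24: p_1 = 24·43 + 1 = 1033, q_1 = 24·1 + 0 = 24 → 1033/24
APPEND 8: p_2 = 8·1033 + 43 = 8307, q_2 = 8·24 + 1 = 193 → 8307/193
APPEND 39: p_3 = 39·8307 + 1033 = 325006, q_3 = 39·193 + 24 = 7551 → 325006/7551

43/1
325006/7551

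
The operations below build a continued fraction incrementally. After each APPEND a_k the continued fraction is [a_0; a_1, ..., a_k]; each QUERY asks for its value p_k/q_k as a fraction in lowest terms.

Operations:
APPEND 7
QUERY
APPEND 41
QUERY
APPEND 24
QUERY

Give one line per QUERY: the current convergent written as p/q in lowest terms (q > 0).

APPEND 7: p_0 = 7·1 + 0 = 7, q_0 = 7·0 + 1 = 1 → 7/1
APPEND 41: p_1 = 41·7 + 1 = 288, q_1 = 41·1 + 0 = 41 → 288/41
APPEND 24: p_2 = 24·288 + 7 = 6919, q_2 = 24·41 + 1 = 985 → 6919/985

7/1
288/41
6919/985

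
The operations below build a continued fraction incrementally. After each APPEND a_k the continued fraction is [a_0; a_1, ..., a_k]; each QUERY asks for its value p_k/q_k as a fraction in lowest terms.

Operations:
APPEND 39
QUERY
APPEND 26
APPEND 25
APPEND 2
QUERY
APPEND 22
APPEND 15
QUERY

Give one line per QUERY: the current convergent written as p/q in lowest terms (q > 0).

39/1
51843/1328
17541243/449333

APPEND 39: p_0 = 39·1 + 0 = 39, q_0 = 39·0 + 1 = 1 → 39/1
APPEND 26: p_1 = 26·39 + 1 = 1015, q_1 = 26·1 + 0 = 26 → 1015/26
APPEND 25: p_2 = 25·1015 + 39 = 25414, q_2 = 25·26 + 1 = 651 → 25414/651
APPEND 2: p_3 = 2·25414 + 1015 = 51843, q_3 = 2·651 + 26 = 1328 → 51843/1328
APPEND 22: p_4 = 22·51843 + 25414 = 1165960, q_4 = 22·1328 + 651 = 29867 → 1165960/29867
APPEND 15: p_5 = 15·1165960 + 51843 = 17541243, q_5 = 15·29867 + 1328 = 449333 → 17541243/449333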